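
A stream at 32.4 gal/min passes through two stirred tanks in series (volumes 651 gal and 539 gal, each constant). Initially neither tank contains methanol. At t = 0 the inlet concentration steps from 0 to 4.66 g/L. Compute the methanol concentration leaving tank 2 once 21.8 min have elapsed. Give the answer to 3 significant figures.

1.56 g/L

Each tank obeys Vᵢ dCᵢ/dt = Q(Cᵢ₋₁ − Cᵢ), so τᵢ = Vᵢ/Q.
τ₁ = 651/32.4 = 20.093 min; τ₂ = 539/32.4 = 16.636 min.
Solving the cascade with C₁(0)=C₂(0)=0 gives C₂(t) = C_in[1 − (τ₁ e^(−t/τ₁) − τ₂ e^(−t/τ₂))/(τ₁ − τ₂)].
At t = 21.8: e^(−t/τ₁) = 0.33791, e^(−t/τ₂) = 0.26970.
C₂ = 4.66·[1 − (20.093·0.33791 − 16.636·0.26970)/(3.4568)] = 4.66·0.33386 = 1.5558 g/L.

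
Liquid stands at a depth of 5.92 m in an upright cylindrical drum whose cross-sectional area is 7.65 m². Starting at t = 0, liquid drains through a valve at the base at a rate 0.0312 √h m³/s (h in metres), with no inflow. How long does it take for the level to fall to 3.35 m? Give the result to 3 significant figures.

296 s

A dh/dt = −Q_out = −0.0312 √h.
∫ h^(−1/2) dh = −(0.0312/A) ∫ dt, giving 2√h = 2√h₀ − (0.0312/A) t.
t = 2A(√h₀ − √h)/0.0312 = 2·7.65·(√5.92 − √3.35)/0.0312
  = 15.300 × (2.4331 − 1.8303) / 0.0312 = 295.61 s.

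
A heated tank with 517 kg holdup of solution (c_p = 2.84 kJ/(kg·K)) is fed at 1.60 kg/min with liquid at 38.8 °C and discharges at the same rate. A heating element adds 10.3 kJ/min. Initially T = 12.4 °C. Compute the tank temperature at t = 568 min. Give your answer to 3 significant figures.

36.1 °C

Energy balance: M c_p dT/dt = ṁ c_p (T_in − T) + 10.3.
τ = M/ṁ = 323.12 min; T_ss = T_in + Q̇/(ṁ c_p) = 38.8 + 10.3/(1.60·2.84) = 41.067 °C.
Solution: T(t) = T_ss + (T₀ − T_ss) e^(−t/τ).
T(568) = 41.067 + (-28.667)·e^(−568/323.12) = 41.067 + (-28.667)·0.17242 = 36.124 °C.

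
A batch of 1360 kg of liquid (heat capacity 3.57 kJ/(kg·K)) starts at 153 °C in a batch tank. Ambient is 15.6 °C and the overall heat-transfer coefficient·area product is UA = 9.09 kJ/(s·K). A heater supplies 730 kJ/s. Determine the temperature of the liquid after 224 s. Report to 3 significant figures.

133 °C

Lumped-capacitance energy balance: M c_p dT/dt = UA(T_amb − T) + Q̇.
dT/dt = (T_ss − T)/τ with T_ss = T_amb + Q̇/UA = 15.6 + 730/9.09 = 95.908 °C, τ = M c_p/UA = 1360·3.57/9.09 = 534.13 s.
Integrating: T(t) = T_ss + (T₀ − T_ss) e^(−t/τ).
T(224) = 95.908 + (57.092)·0.65746 = 133.44 °C.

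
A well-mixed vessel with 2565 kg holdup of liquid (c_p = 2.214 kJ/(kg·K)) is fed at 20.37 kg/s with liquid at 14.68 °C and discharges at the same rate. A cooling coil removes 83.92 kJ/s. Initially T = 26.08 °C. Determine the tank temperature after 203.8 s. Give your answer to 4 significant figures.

Unsteady energy balance on the tank contents: M c_p dT/dt = ṁ c_p (T_in − T) − 83.92.
Rearrange: dT/dt = (T_ss − T)/τ with τ = M/ṁ = 125.920 s and T_ss = T_in − Q̇/(ṁ c_p) = 12.8192 °C.
Solution: T(t) = T_ss + (T₀ − T_ss) e^(−t/τ).
T(203.8) = 12.8192 + (13.2608)·e^(−203.8/125.920) = 12.8192 + (13.2608)·0.198199 = 15.4475 °C.

15.45 °C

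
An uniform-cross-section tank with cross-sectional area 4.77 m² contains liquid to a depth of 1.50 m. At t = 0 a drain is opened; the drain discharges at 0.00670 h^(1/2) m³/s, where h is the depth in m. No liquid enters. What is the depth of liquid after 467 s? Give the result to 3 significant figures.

0.804 m

Mass balance (ρ constant): A dh/dt = −0.00670 √h.
This is separable: 2 d(√h)/dt = −0.00670/A, so √h = √h₀ − (0.00670/(2A)) t.
√h = √1.50 − 0.00670·467/(2·4.77) = 1.2247 − 0.32798 = 0.89677.
h = 0.89677² = 0.80419 m.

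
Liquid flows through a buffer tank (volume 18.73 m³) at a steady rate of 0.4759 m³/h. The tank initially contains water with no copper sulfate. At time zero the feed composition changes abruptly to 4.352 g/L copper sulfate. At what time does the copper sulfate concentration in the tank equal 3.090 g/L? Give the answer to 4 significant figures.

48.72 h

Species balance: V dC/dt = Q(C_in − C) ⇒ τ = V/Q = 39.3570 h.
C(t) = C_in + (C₀ − C_in) e^(−t/τ). Set C = 3.090 and solve for t:
e^(−t/τ) = (C − C_in)/(C₀ − C_in) = (3.090 − 4.352)/(0 − 4.352) = 0.289982
t = −τ ln(…) = 39.3570 × 1.23794 = 48.7215 h.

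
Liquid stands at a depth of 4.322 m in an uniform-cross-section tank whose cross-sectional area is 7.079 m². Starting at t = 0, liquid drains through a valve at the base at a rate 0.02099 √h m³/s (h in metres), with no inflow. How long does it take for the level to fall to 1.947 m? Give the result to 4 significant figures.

With no inflow, A dh/dt = −0.02099 √h.
∫ h^(−1/2) dh = −(0.02099/A) ∫ dt, giving 2√h = 2√h₀ − (0.02099/A) t.
t = 2A(√h₀ − √h)/0.02099 = 2·7.079·(√4.322 − √1.947)/0.02099
  = 14.1580 × (2.07894 − 1.39535) / 0.02099 = 461.091 s.

461.1 s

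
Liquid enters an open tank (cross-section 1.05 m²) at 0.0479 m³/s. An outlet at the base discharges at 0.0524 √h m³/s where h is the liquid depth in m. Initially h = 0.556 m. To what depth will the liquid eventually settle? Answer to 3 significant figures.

Level balance: A dh/dt = 0.0479 − 0.0524 √h. Setting dh/dt = 0:
Q_in = 0.0524 √h_ss ⇒ √h_ss = 0.0479/0.0524 = 0.91412.
h_ss = 0.91412² = 0.83562 m. (Since h₀ = 0.556 m < h_ss, the level will rise toward this value.)

0.836 m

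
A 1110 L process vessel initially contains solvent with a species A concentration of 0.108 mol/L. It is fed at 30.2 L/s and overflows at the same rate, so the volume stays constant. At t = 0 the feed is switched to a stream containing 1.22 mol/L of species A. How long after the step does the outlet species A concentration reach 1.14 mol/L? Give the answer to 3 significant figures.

Species balance: V dC/dt = Q(C_in − C) ⇒ τ = V/Q = 36.755 s.
C(t) = C_in + (C₀ − C_in) e^(−t/τ). Set C = 1.14 and solve for t:
e^(−t/τ) = (C − C_in)/(C₀ − C_in) = (1.14 − 1.22)/(0.108 − 1.22) = 0.071942
t = −τ ln(…) = 36.755 × 2.6319 = 96.735 s.

96.7 s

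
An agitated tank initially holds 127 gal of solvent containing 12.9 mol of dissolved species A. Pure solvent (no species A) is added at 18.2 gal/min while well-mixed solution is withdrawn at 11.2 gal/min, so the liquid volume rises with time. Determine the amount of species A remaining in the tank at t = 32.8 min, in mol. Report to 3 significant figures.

Total volume: dV/dt = Q_in − Q_out = 7.0000 gal/min, so V(t) = 127 + 7.0000 t and V(32.8) = 356.60 gal.
Species balance (pure solvent in): dm/dt = −Q_out · m/V(t).
dm/m = −Q_out dt/(V₀ + 7.0000 t); integrating gives ln(m/m₀) = −(Q_out/(Q_in−Q_out)) ln(V/V₀).
m = m₀ (V₀/V)^(Q_out/(Q_in−Q_out)) = 12.9 × (127/356.60)^(1.6000) = 2.4728 mol.

2.47 mol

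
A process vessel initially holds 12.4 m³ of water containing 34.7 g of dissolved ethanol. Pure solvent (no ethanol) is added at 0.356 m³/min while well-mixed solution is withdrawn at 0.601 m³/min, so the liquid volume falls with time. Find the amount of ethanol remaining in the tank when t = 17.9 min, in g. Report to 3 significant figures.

Total volume: dV/dt = Q_in − Q_out = -0.24500 m³/min, so V(t) = 12.4 − 0.24500 t and V(17.9) = 8.0145 m³.
Solute balance: dm/dt = 0 − Q_out C = −Q_out m/V(t).
Separate: dm/m = −Q_out dt/V(t) ⇒ ln(m/m₀) = −(Q_out/(Q_in−Q_out)) ln(V/V₀).
m = m₀ (V₀/V)^(Q_out/(Q_in−Q_out)) = 34.7 × (12.4/8.0145)^(-2.4531) = 11.895 g.

11.9 g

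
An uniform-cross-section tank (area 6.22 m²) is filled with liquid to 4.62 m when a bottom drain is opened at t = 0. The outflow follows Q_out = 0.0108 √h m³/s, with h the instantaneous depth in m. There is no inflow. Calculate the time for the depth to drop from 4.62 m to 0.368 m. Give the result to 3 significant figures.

1780 s

A dh/dt = −Q_out = −0.0108 √h.
Separate and integrate: 2(√h − √h₀) = −(0.0108/A) t.
t = 2A(√h₀ − √h)/0.0108 = 2·6.22·(√4.62 − √0.368)/0.0108
  = 12.440 × (2.1494 − 0.60663) / 0.0108 = 1777.1 s.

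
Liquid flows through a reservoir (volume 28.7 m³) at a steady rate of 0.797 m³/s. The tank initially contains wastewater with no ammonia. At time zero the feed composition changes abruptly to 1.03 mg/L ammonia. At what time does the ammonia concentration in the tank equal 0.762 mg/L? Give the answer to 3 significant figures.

48.5 s

Mass balance on the solute (V constant): V dC/dt = Q(C_in − C), so τ = V/Q = 36.010 s.
C(t) = C_in + (C₀ − C_in) e^(−t/τ). Set C = 0.762 and solve for t:
e^(−t/τ) = (C − C_in)/(C₀ − C_in) = (0.762 − 1.03)/(0 − 1.03) = 0.26019
t = −τ ln(…) = 36.010 × 1.3463 = 48.481 s.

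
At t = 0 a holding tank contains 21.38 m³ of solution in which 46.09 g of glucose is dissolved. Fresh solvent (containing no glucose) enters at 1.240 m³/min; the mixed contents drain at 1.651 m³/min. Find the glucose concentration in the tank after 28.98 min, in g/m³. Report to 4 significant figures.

Let m(t) be the amount of glucose. Volume: V(t) = V₀ + (Q_in − Q_out) t = 21.38 − 0.411000 t; V(28.98) = 9.46922 m³.
No glucose enters, so dm/dt = −Q_out · (m/V).
dm/m = −Q_out dt/(V₀ − 0.411000 t); integrating gives ln(m/m₀) = −(Q_out/(Q_in−Q_out)) ln(V/V₀).
m = m₀ (V₀/V)^(Q_out/(Q_in−Q_out)) = 46.09 × (21.38/9.46922)^(-4.01703) = 1.74908 g.
C = m/V = 1.74908/9.46922 = 0.184712 g/m³.

0.1847 g/m³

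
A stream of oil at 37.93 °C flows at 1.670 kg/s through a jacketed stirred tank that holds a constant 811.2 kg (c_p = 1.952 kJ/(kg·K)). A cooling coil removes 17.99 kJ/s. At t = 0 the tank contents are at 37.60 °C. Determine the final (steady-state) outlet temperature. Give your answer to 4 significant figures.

Unsteady energy balance on the tank contents: M c_p dT/dt = ṁ c_p (T_in − T) − 17.99.
At steady state dT/dt = 0 ⇒ T_ss = T_in − Q̇/(ṁ c_p) = 37.93 − 17.99/(1.670·1.952) = 32.4113 °C.

32.41 °C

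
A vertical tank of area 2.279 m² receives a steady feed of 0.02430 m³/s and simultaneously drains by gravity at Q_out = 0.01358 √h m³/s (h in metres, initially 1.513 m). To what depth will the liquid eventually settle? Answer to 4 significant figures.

3.202 m

A dh/dt = Q_in − 0.01358 √h. Steady state requires inflow = outflow:
Q_in = 0.01358 √h_ss ⇒ √h_ss = 0.02430/0.01358 = 1.78940.
h_ss = 1.78940² = 3.20194 m. (Since h₀ = 1.513 m < h_ss, the level will rise toward this value.)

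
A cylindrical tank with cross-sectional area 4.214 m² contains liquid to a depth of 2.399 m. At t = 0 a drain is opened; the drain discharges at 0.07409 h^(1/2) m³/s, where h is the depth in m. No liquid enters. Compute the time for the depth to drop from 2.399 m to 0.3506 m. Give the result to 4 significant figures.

Volume balance on the tank: A dh/dt = −0.07409 √h.
∫ h^(−1/2) dh = −(0.07409/A) ∫ dt, giving 2√h = 2√h₀ − (0.07409/A) t.
t = 2A(√h₀ − √h)/0.07409 = 2·4.214·(√2.399 − √0.3506)/0.07409
  = 8.42800 × (1.54887 − 0.592115) / 0.07409 = 108.834 s.

108.8 s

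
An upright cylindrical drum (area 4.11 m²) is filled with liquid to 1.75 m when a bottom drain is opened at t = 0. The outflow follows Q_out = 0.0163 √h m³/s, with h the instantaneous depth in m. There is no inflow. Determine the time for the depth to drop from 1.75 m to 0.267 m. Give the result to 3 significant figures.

407 s

Volume balance on the tank: A dh/dt = −0.0163 √h.
Separate and integrate: 2(√h − √h₀) = −(0.0163/A) t.
t = 2A(√h₀ − √h)/0.0163 = 2·4.11·(√1.75 − √0.267)/0.0163
  = 8.2200 × (1.3229 − 0.51672) / 0.0163 = 406.54 s.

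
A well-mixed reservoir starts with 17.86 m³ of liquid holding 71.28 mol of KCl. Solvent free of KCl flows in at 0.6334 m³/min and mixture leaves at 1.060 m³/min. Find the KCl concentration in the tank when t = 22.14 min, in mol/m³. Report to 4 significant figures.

1.306 mol/m³

Let m(t) be the amount of KCl. Volume: V(t) = V₀ + (Q_in − Q_out) t = 17.86 − 0.426600 t; V(22.14) = 8.41508 m³.
Solute balance: dm/dt = 0 − Q_out C = −Q_out m/V(t).
Separate: dm/m = −Q_out dt/V(t) ⇒ ln(m/m₀) = −(Q_out/(Q_in−Q_out)) ln(V/V₀).
m = m₀ (V₀/V)^(Q_out/(Q_in−Q_out)) = 71.28 × (17.86/8.41508)^(-2.48476) = 10.9872 mol.
C = m/V = 10.9872/8.41508 = 1.30566 mol/m³.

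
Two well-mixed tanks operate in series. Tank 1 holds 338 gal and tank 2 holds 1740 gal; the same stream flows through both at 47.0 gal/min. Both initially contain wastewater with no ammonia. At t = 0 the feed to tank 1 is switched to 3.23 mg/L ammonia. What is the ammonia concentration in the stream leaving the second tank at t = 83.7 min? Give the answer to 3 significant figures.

2.81 mg/L

Each tank obeys Vᵢ dCᵢ/dt = Q(Cᵢ₋₁ − Cᵢ), so τᵢ = Vᵢ/Q.
τ₁ = 338/47.0 = 7.1915 min; τ₂ = 1740/47.0 = 37.021 min.
Solving the cascade with C₁(0)=C₂(0)=0 gives C₂(t) = C_in[1 − (τ₁ e^(−t/τ₁) − τ₂ e^(−t/τ₂))/(τ₁ − τ₂)].
At t = 83.7: e^(−t/τ₁) = 8.8176e-06, e^(−t/τ₂) = 0.10426.
C₂ = 3.23·[1 − (7.1915·8.8176e-06 − 37.021·0.10426)/(-29.830)] = 3.23·0.87061 = 2.8121 mg/L.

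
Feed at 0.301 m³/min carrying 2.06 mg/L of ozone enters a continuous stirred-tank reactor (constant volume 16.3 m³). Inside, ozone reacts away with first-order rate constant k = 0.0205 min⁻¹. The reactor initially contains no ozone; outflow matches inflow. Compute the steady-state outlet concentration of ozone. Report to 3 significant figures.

0.976 mg/L

V dC/dt = Q(C_in − C) − k V C.
Steady state (dC/dt = 0): C_ss = Q C_in/(Q + kV) = C_in/(1 + kV/Q).
C_ss = 0.301·2.06/(0.301 + 0.0205·16.3) = 0.62006/0.63515 = 0.97624 mg/L.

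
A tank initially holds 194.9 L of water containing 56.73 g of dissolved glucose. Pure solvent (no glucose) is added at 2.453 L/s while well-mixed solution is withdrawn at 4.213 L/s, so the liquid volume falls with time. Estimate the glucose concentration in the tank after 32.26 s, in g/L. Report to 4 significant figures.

Let m(t) be the amount of glucose. Volume: V(t) = V₀ + (Q_in − Q_out) t = 194.9 − 1.76000 t; V(32.26) = 138.122 L.
Solute balance: dm/dt = 0 − Q_out C = −Q_out m/V(t).
Separate: dm/m = −Q_out dt/V(t) ⇒ ln(m/m₀) = −(Q_out/(Q_in−Q_out)) ln(V/V₀).
m = m₀ (V₀/V)^(Q_out/(Q_in−Q_out)) = 56.73 × (194.9/138.122)^(-2.39375) = 24.8790 g.
C = m/V = 24.8790/138.122 = 0.180123 g/L.

0.1801 g/L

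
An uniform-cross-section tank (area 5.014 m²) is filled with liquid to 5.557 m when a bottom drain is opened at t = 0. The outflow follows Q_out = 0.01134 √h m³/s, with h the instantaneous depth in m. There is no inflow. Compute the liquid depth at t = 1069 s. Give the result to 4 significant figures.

With no inflow, A dh/dt = −0.01134 √h.
Separate and integrate: 2(√h − √h₀) = −(0.01134/A) t.
√h = √5.557 − 0.01134·1069/(2·5.014) = 2.35733 − 1.20886 = 1.14847.
h = 1.14847² = 1.31898 m.

1.319 m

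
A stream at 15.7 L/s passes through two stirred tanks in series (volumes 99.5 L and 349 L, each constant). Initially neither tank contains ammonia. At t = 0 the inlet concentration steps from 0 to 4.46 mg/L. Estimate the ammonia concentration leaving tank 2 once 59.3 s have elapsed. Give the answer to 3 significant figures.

4.03 mg/L

Time constants: τᵢ = Vᵢ/Q for each well-mixed tank.
τ₁ = 99.5/15.7 = 6.3376 s; τ₂ = 349/15.7 = 22.229 s.
Solving the cascade with C₁(0)=C₂(0)=0 gives C₂(t) = C_in[1 − (τ₁ e^(−t/τ₁) − τ₂ e^(−t/τ₂))/(τ₁ − τ₂)].
At t = 59.3: e^(−t/τ₁) = 8.6369e-05, e^(−t/τ₂) = 0.069415.
C₂ = 4.46·[1 − (6.3376·8.6369e-05 − 22.229·0.069415)/(-15.892)] = 4.46·0.90294 = 4.0271 mg/L.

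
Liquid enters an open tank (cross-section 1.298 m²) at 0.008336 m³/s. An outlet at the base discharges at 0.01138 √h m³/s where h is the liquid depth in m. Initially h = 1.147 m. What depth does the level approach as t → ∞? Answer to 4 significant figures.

0.5366 m

Level balance: A dh/dt = 0.008336 − 0.01138 √h. Setting dh/dt = 0:
Q_in = 0.01138 √h_ss ⇒ √h_ss = 0.008336/0.01138 = 0.732513.
h_ss = 0.732513² = 0.536576 m. (Since h₀ = 1.147 m > h_ss, the level will fall toward this value.)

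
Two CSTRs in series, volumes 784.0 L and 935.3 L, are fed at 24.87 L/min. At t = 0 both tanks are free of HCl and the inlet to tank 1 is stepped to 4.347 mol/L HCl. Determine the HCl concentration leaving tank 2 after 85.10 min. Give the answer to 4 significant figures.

Time constants: τᵢ = Vᵢ/Q for each well-mixed tank.
τ₁ = 784.0/24.87 = 31.5239 min; τ₂ = 935.3/24.87 = 37.6076 min.
Solving the cascade with C₁(0)=C₂(0)=0 gives C₂(t) = C_in[1 − (τ₁ e^(−t/τ₁) − τ₂ e^(−t/τ₂))/(τ₁ − τ₂)].
At t = 85.10: e^(−t/τ₁) = 0.0672366, e^(−t/τ₂) = 0.104054.
C₂ = 4.347·[1 − (31.5239·0.0672366 − 37.6076·0.104054)/(-6.08363)] = 4.347·0.705166 = 3.06536 mol/L.

3.065 mol/L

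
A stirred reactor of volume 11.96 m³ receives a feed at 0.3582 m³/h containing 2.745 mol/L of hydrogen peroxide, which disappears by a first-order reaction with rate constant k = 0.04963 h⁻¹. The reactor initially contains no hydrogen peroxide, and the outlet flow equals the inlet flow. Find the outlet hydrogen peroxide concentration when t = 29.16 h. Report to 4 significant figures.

0.9316 mol/L

V dC/dt = Q(C_in − C) − k V C.
dC/dt = (Q/V) C_in − (Q/V + k) C; effective rate a = Q/V + k = 0.0299498 + 0.04963 = 0.0795798 h⁻¹.
C_ss = Q C_in/(Q + kV) = 1.03308 mol/L; C(t) = C_ss + (C₀ − C_ss) e^(−a t).
C(29.16) = 1.03308 + (-1.03308)·e^(−0.0795798·29.16) = 1.03308 + (-1.03308)·0.0982198 = 0.931611 mol/L.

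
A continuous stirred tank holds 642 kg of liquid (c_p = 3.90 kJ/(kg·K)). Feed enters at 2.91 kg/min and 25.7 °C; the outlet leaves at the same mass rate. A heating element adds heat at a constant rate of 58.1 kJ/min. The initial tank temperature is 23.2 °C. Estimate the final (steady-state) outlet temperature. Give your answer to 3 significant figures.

30.8 °C

M c_p dT/dt = ṁ c_p (T_in − T) + Q̇.
At steady state dT/dt = 0 ⇒ T_ss = T_in + Q̇/(ṁ c_p) = 25.7 + 58.1/(2.91·3.90) = 30.819 °C.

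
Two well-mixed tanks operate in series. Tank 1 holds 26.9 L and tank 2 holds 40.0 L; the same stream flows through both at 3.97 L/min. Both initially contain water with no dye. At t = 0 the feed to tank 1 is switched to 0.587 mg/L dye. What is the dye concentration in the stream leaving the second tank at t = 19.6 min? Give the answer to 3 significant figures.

0.398 mg/L

Time constants: τᵢ = Vᵢ/Q for each well-mixed tank.
τ₁ = 26.9/3.97 = 6.7758 min; τ₂ = 40.0/3.97 = 10.076 min.
Tank 1: C₁ = C_in(1 − e^(−t/τ₁)). Tank 2 (τ₁ ≠ τ₂): C₂ = C_in[1 − (τ₁ e^(−t/τ₁) − τ₂ e^(−t/τ₂))/(τ₁ − τ₂)].
At t = 19.6: e^(−t/τ₁) = 0.055430, e^(−t/τ₂) = 0.14294.
C₂ = 0.587·[1 − (6.7758·0.055430 − 10.076·0.14294)/(-3.2997)] = 0.587·0.67735 = 0.39760 mg/L.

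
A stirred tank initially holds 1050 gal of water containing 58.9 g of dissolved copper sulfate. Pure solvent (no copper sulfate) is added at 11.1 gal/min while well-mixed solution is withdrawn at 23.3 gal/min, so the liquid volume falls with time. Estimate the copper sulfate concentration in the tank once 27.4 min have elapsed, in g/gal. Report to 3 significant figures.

Total volume: dV/dt = Q_in − Q_out = -12.200 gal/min, so V(t) = 1050 − 12.200 t and V(27.4) = 715.72 gal.
No copper sulfate enters, so dm/dt = −Q_out · (m/V).
dm/m = −Q_out dt/(V₀ − 12.200 t); integrating gives ln(m/m₀) = −(Q_out/(Q_in−Q_out)) ln(V/V₀).
m = m₀ (V₀/V)^(Q_out/(Q_in−Q_out)) = 58.9 × (1050/715.72)^(-1.9098) = 28.329 g.
C = m/V = 28.329/715.72 = 0.039581 g/gal.

0.0396 g/gal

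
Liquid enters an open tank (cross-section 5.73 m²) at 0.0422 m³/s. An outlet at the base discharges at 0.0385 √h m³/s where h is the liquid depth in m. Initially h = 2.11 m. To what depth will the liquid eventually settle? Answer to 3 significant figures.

A dh/dt = Q_in − 0.0385 √h. Steady state requires inflow = outflow:
Q_in = 0.0385 √h_ss ⇒ √h_ss = 0.0422/0.0385 = 1.0961.
h_ss = 1.0961² = 1.2014 m. (Since h₀ = 2.11 m > h_ss, the level will fall toward this value.)

1.20 m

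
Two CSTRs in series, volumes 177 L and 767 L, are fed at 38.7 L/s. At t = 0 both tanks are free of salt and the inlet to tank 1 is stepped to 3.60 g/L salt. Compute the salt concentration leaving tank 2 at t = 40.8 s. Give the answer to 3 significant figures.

Each tank obeys Vᵢ dCᵢ/dt = Q(Cᵢ₋₁ − Cᵢ), so τᵢ = Vᵢ/Q.
τ₁ = 177/38.7 = 4.5736 s; τ₂ = 767/38.7 = 19.819 s.
Tank 1: C₁ = C_in(1 − e^(−t/τ₁)). Tank 2 (τ₁ ≠ τ₂): C₂ = C_in[1 − (τ₁ e^(−t/τ₁) − τ₂ e^(−t/τ₂))/(τ₁ − τ₂)].
At t = 40.8: e^(−t/τ₁) = 0.00013360, e^(−t/τ₂) = 0.12763.
C₂ = 3.60·[1 − (4.5736·0.00013360 − 19.819·0.12763)/(-15.245)] = 3.60·0.83412 = 3.0028 g/L.

3.00 g/L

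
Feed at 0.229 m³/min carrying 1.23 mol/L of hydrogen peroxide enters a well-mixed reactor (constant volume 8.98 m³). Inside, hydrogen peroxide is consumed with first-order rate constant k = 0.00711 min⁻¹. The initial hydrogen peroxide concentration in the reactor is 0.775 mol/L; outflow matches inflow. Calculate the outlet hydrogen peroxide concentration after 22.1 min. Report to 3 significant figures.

Species balance: V dC/dt = Q C_in − Q C − k V C.
dC/dt = (Q/V) C_in − (Q/V + k) C; effective rate a = Q/V + k = 0.025501 + 0.00711 = 0.032611 min⁻¹.
C_ss = Q C_in/(Q + kV) = 0.96183 mol/L; C(t) = C_ss + (C₀ − C_ss) e^(−a t).
C(22.1) = 0.96183 + (-0.18683)·e^(−0.032611·22.1) = 0.96183 + (-0.18683)·0.48641 = 0.87095 mol/L.

0.871 mol/L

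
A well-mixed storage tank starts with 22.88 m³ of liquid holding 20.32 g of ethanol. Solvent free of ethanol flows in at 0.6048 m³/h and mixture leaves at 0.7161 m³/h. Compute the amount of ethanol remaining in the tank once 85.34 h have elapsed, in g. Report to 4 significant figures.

0.6444 g

Let m(t) be the amount of ethanol. Volume: V(t) = V₀ + (Q_in − Q_out) t = 22.88 − 0.111300 t; V(85.34) = 13.3817 m³.
Species balance (pure solvent in): dm/dt = −Q_out · m/V(t).
dm/m = −Q_out dt/(V₀ − 0.111300 t); integrating gives ln(m/m₀) = −(Q_out/(Q_in−Q_out)) ln(V/V₀).
m = m₀ (V₀/V)^(Q_out/(Q_in−Q_out)) = 20.32 × (22.88/13.3817)^(-6.43396) = 0.644403 g.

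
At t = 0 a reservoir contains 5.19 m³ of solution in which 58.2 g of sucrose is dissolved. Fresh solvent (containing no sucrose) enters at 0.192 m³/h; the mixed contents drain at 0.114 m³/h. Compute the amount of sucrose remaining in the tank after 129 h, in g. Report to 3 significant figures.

Total volume: dV/dt = Q_in − Q_out = 0.078000 m³/h, so V(t) = 5.19 + 0.078000 t and V(129) = 15.252 m³.
Solute balance: dm/dt = 0 − Q_out C = −Q_out m/V(t).
Separate: dm/m = −Q_out dt/V(t) ⇒ ln(m/m₀) = −(Q_out/(Q_in−Q_out)) ln(V/V₀).
m = m₀ (V₀/V)^(Q_out/(Q_in−Q_out)) = 58.2 × (5.19/15.252)^(1.4615) = 12.042 g.

12.0 g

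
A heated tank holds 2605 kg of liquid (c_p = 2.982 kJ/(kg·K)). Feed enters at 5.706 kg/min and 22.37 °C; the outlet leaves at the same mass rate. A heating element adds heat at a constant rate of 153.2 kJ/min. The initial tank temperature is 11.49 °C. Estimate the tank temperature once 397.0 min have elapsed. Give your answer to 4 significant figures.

M c_p dT/dt = ṁ c_p (T_in − T) + Q̇.
τ = M/ṁ = 456.537 min; T_ss = T_in + Q̇/(ṁ c_p) = 22.37 + 153.2/(5.706·2.982) = 31.3737 °C.
Solution: T(t) = T_ss + (T₀ − T_ss) e^(−t/τ).
T(397.0) = 31.3737 + (-19.8837)·e^(−397.0/456.537) = 31.3737 + (-19.8837)·0.419123 = 23.0400 °C.

23.04 °C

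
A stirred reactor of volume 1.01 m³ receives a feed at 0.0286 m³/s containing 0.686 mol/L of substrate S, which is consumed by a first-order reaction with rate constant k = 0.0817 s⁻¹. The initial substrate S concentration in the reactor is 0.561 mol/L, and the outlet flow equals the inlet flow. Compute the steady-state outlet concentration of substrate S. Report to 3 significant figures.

Accumulation = in − out − consumed: V dC/dt = Q C_in − Q C − k V C.
Steady state (dC/dt = 0): C_ss = Q C_in/(Q + kV) = C_in/(1 + kV/Q).
C_ss = 0.0286·0.686/(0.0286 + 0.0817·1.01) = 0.019620/0.11112 = 0.17657 mol/L.

0.177 mol/L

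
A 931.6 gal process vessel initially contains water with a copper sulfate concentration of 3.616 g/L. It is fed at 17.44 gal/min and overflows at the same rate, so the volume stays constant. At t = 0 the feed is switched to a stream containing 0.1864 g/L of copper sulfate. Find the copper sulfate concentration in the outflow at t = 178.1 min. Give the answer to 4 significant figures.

Unsteady species balance (constant V, well mixed): V dC/dt = Q(C_in − C).
Time constant τ = V/Q = 931.6/17.44 = 53.4174 min.
This is linear first-order; C(t) = C_in + (C₀ − C_in) e^(−t/τ).
C(178.1) = 0.1864 + (3.616 − 0.1864)·e^(−178.1/53.4174) = 0.1864 + (3.42960)·0.0356460 = 0.308652 g/L.

0.3087 g/L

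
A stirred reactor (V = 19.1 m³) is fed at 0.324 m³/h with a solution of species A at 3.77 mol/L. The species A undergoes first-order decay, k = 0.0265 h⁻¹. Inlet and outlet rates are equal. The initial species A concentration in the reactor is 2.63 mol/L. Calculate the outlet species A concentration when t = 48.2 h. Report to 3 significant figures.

1.61 mol/L

V dC/dt = Q(C_in − C) − k V C.
This is linear with rate a = Q/V + k = 0.043463 h⁻¹.
C_ss = Q C_in/(Q + kV) = 1.4714 mol/L; C(t) = C_ss + (C₀ − C_ss) e^(−a t).
C(48.2) = 1.4714 + (1.1586)·e^(−0.043463·48.2) = 1.4714 + (1.1586)·0.12308 = 1.6140 mol/L.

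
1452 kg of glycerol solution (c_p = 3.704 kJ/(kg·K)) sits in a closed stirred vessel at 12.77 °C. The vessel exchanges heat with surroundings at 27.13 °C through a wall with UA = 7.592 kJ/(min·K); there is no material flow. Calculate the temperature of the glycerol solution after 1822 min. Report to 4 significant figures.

Lumped-capacitance energy balance: M c_p dT/dt = UA(T_amb − T).
dT/dt = (T_ss − T)/τ with T_ss = T_amb = 27.1300 °C, τ = M c_p/UA = 1452·3.704/7.592 = 708.405 min.
Integrating: T(t) = T_ss + (T₀ − T_ss) e^(−t/τ).
T(1822) = 27.1300 + (-14.3600)·0.0763844 = 26.0331 °C.

26.03 °C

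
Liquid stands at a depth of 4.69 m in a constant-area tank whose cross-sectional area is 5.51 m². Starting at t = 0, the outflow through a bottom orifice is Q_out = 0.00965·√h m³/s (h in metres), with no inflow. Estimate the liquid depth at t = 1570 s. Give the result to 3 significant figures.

0.625 m

Mass balance (ρ constant): A dh/dt = −0.00965 √h.
This is separable: 2 d(√h)/dt = −0.00965/A, so √h = √h₀ − (0.00965/(2A)) t.
√h = √4.69 − 0.00965·1570/(2·5.51) = 2.1656 − 1.3748 = 0.79082.
h = 0.79082² = 0.62540 m.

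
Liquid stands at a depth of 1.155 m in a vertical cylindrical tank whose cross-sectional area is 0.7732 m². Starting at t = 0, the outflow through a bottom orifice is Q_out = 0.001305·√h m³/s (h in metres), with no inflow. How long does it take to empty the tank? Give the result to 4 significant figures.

1274 s

With no inflow, A dh/dt = −0.001305 √h.
∫ h^(−1/2) dh = −(0.001305/A) ∫ dt, giving 2√h = 2√h₀ − (0.001305/A) t.
Tank is empty when √h = 0: t_empty = 2A√h₀/0.001305.
t_empty = 2·0.7732·√1.155/0.001305 = 1.54640·1.07471/0.001305 = 1273.51 s.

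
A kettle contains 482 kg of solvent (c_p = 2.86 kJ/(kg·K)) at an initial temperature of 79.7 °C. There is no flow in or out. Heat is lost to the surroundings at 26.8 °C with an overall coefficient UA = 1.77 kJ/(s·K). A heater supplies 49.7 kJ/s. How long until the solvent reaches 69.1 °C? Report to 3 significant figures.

434 s

First-law balance (no shaft work): M c_p dT/dt = −UA(T − T_amb) + Q̇.
τ = M c_p/UA = 778.82 s; T_ss = T_amb + Q̇/UA = 26.8 + 49.7/1.77 = 54.879 °C.
T(t) = T_ss + (T₀ − T_ss)e^(−t/τ); set T = 69.1:
t = −τ ln[(T − T_ss)/(T₀ − T_ss)] = −778.82 · ln(0.57294) = 433.78 s.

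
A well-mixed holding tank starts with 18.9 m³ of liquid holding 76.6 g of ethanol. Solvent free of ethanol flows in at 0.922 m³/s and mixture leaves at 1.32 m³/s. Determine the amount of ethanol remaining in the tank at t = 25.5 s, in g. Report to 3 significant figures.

Let m(t) be the amount of ethanol. Volume: V(t) = V₀ + (Q_in − Q_out) t = 18.9 − 0.39800 t; V(25.5) = 8.7510 m³.
Solute balance: dm/dt = 0 − Q_out C = −Q_out m/V(t).
dm/m = −Q_out dt/(V₀ − 0.39800 t); integrating gives ln(m/m₀) = −(Q_out/(Q_in−Q_out)) ln(V/V₀).
m = m₀ (V₀/V)^(Q_out/(Q_in−Q_out)) = 76.6 × (18.9/8.7510)^(-3.3166) = 5.9587 g.

5.96 g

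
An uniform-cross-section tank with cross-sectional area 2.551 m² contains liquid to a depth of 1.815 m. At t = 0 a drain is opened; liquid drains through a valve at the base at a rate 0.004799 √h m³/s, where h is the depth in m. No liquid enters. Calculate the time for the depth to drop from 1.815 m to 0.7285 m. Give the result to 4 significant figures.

524.9 s

Volume balance on the tank: A dh/dt = −0.004799 √h.
Separate and integrate: 2(√h − √h₀) = −(0.004799/A) t.
t = 2A(√h₀ − √h)/0.004799 = 2·2.551·(√1.815 − √0.7285)/0.004799
  = 5.10200 × (1.34722 − 0.853522) / 0.004799 = 524.868 s.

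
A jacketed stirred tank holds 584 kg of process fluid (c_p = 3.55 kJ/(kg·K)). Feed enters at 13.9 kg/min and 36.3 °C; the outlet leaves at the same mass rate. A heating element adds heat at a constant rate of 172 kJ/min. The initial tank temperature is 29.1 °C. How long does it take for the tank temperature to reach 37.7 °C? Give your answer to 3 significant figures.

Unsteady energy balance on the tank contents: M c_p dT/dt = ṁ c_p (T_in − T) + 172.
τ = M/ṁ = 42.014 min; T_ss = T_in + Q̇/(ṁ c_p) = 39.786 °C.
T(t) = T_ss + (T₀ − T_ss) e^(−t/τ). Set T = 37.7:
e^(−t/τ) = (37.7 − 39.786)/(29.1 − 39.786) = 0.19518
t = −42.014 · ln(0.19518) = 68.644 min.

68.6 min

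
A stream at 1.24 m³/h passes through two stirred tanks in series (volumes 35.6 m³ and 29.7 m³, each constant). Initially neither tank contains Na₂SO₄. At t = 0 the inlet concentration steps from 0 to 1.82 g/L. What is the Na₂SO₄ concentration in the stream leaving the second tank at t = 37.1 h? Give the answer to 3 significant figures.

Species balance on tank i: dCᵢ/dt = (Cᵢ₋₁ − Cᵢ)/τᵢ with τᵢ = Vᵢ/Q.
τ₁ = 35.6/1.24 = 28.710 h; τ₂ = 29.7/1.24 = 23.952 h.
Solving the cascade with C₁(0)=C₂(0)=0 gives C₂(t) = C_in[1 − (τ₁ e^(−t/τ₁) − τ₂ e^(−t/τ₂))/(τ₁ − τ₂)].
At t = 37.1: e^(−t/τ₁) = 0.27465, e^(−t/τ₂) = 0.21247.
C₂ = 1.82·[1 − (28.710·0.27465 − 23.952·0.21247)/(4.7581)] = 1.82·0.41232 = 0.75043 g/L.

0.750 g/L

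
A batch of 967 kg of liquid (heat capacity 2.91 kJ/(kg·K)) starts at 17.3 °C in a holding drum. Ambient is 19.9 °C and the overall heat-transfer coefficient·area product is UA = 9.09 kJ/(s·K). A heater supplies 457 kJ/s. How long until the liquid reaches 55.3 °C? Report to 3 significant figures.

393 s

Lumped-capacitance energy balance: M c_p dT/dt = UA(T_amb − T) + Q̇.
τ = M c_p/UA = 309.57 s; T_ss = T_amb + Q̇/UA = 19.9 + 457/9.09 = 70.175 °C.
T(t) = T_ss + (T₀ − T_ss)e^(−t/τ); set T = 55.3:
t = −τ ln[(T − T_ss)/(T₀ − T_ss)] = −309.57 · ln(0.28132) = 392.61 s.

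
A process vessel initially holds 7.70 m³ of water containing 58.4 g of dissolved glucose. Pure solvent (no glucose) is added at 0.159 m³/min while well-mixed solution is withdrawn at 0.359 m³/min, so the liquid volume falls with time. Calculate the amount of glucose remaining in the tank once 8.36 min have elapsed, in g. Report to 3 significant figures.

37.6 g

Let m(t) be the amount of glucose. Volume: V(t) = V₀ + (Q_in − Q_out) t = 7.70 − 0.20000 t; V(8.36) = 6.0280 m³.
No glucose enters, so dm/dt = −Q_out · (m/V).
dm/m = −Q_out dt/(V₀ − 0.20000 t); integrating gives ln(m/m₀) = −(Q_out/(Q_in−Q_out)) ln(V/V₀).
m = m₀ (V₀/V)^(Q_out/(Q_in−Q_out)) = 58.4 × (7.70/6.0280)^(-1.7950) = 37.633 g.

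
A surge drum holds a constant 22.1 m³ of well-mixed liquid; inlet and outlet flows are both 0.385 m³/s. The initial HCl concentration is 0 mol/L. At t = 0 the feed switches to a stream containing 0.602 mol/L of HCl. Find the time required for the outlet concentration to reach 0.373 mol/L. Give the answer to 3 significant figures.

55.5 s

Transient balance on the dissolved component: V dC/dt = Q(C_in − C), so τ = V/Q = 57.403 s.
C(t) = C_in + (C₀ − C_in) e^(−t/τ). Set C = 0.373 and solve for t:
e^(−t/τ) = (C − C_in)/(C₀ − C_in) = (0.373 − 0.602)/(0 − 0.602) = 0.38040
t = −τ ln(…) = 57.403 × 0.96654 = 55.482 s.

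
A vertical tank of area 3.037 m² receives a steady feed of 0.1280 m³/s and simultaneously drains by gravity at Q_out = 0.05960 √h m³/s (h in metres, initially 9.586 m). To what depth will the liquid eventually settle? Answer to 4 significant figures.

Mass balance (ρ constant): A dh/dt = Q_in − 0.05960 √h. At steady state dh/dt = 0:
Q_in = 0.05960 √h_ss ⇒ √h_ss = 0.1280/0.05960 = 2.14765.
h_ss = 2.14765² = 4.61240 m. (Since h₀ = 9.586 m > h_ss, the level will fall toward this value.)

4.612 m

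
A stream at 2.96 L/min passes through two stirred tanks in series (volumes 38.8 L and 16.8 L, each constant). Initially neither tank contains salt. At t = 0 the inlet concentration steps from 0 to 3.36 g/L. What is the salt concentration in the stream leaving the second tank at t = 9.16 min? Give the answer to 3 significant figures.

Time constants: τᵢ = Vᵢ/Q for each well-mixed tank.
τ₁ = 38.8/2.96 = 13.108 min; τ₂ = 16.8/2.96 = 5.6757 min.
Solving the cascade with C₁(0)=C₂(0)=0 gives C₂(t) = C_in[1 − (τ₁ e^(−t/τ₁) − τ₂ e^(−t/τ₂))/(τ₁ − τ₂)].
At t = 9.16: e^(−t/τ₁) = 0.49718, e^(−t/τ₂) = 0.19911.
C₂ = 3.36·[1 − (13.108·0.49718 − 5.6757·0.19911)/(7.4324)] = 3.36·0.27520 = 0.92468 g/L.

0.925 g/L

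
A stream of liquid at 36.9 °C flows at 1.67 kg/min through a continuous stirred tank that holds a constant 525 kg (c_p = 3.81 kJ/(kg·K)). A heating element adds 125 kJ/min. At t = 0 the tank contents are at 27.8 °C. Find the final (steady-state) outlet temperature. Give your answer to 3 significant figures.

Unsteady energy balance on the tank contents: M c_p dT/dt = ṁ c_p (T_in − T) + 125.
At steady state dT/dt = 0 ⇒ T_ss = T_in + Q̇/(ṁ c_p) = 36.9 + 125/(1.67·3.81) = 56.546 °C.

56.5 °C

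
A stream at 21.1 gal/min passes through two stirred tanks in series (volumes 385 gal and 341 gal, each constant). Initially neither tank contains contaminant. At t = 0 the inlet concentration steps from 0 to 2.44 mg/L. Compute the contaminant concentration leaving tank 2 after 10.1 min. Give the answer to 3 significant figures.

Species balance on tank i: dCᵢ/dt = (Cᵢ₋₁ − Cᵢ)/τᵢ with τᵢ = Vᵢ/Q.
τ₁ = 385/21.1 = 18.246 min; τ₂ = 341/21.1 = 16.161 min.
Tank 1: C₁ = C_in(1 − e^(−t/τ₁)). Tank 2 (τ₁ ≠ τ₂): C₂ = C_in[1 − (τ₁ e^(−t/τ₁) − τ₂ e^(−t/τ₂))/(τ₁ − τ₂)].
At t = 10.1: e^(−t/τ₁) = 0.57492, e^(−t/τ₂) = 0.53528.
C₂ = 2.44·[1 − (18.246·0.57492 − 16.161·0.53528)/(2.0853)] = 2.44·0.11795 = 0.28780 mg/L.

0.288 mg/L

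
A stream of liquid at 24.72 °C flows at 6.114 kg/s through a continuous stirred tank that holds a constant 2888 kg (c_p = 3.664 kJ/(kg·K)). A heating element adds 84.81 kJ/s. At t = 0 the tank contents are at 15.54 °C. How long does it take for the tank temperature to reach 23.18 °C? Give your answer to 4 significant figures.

420.3 s

Energy balance: M c_p dT/dt = ṁ c_p (T_in − T) + 84.81.
τ = M/ṁ = 472.359 s; T_ss = T_in + Q̇/(ṁ c_p) = 28.5059 °C.
T(t) = T_ss + (T₀ − T_ss) e^(−t/τ). Set T = 23.18:
e^(−t/τ) = (23.18 − 28.5059)/(15.54 − 28.5059) = 0.410761
t = −472.359 · ln(0.410761) = 420.278 s.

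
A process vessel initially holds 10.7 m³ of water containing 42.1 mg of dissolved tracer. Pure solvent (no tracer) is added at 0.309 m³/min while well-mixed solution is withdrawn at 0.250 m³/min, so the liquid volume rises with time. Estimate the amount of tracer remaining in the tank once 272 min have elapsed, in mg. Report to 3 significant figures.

Let m(t) be the amount of tracer. Volume: V(t) = V₀ + (Q_in − Q_out) t = 10.7 + 0.059000 t; V(272) = 26.748 m³.
Solute balance: dm/dt = 0 − Q_out C = −Q_out m/V(t).
Separate: dm/m = −Q_out dt/V(t) ⇒ ln(m/m₀) = −(Q_out/(Q_in−Q_out)) ln(V/V₀).
m = m₀ (V₀/V)^(Q_out/(Q_in−Q_out)) = 42.1 × (10.7/26.748)^(4.2373) = 0.86743 mg.

0.867 mg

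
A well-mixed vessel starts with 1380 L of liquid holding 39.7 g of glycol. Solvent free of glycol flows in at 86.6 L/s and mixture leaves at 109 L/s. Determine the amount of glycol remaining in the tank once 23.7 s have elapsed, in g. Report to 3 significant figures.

Let m(t) be the amount of glycol. Volume: V(t) = V₀ + (Q_in − Q_out) t = 1380 − 22.400 t; V(23.7) = 849.12 L.
No glycol enters, so dm/dt = −Q_out · (m/V).
dm/m = −Q_out dt/(V₀ − 22.400 t); integrating gives ln(m/m₀) = −(Q_out/(Q_in−Q_out)) ln(V/V₀).
m = m₀ (V₀/V)^(Q_out/(Q_in−Q_out)) = 39.7 × (1380/849.12)^(-4.8661) = 3.7367 g.

3.74 g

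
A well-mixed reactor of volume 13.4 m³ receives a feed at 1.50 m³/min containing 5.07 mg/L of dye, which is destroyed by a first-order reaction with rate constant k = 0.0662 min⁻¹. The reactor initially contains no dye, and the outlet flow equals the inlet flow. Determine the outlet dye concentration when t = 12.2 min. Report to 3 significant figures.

Accumulation = in − out − consumed: V dC/dt = Q C_in − Q C − k V C.
This is linear with rate a = Q/V + k = 0.17814 min⁻¹.
C_ss = Q C_in/(Q + kV) = 3.1859 mg/L; C(t) = C_ss + (C₀ − C_ss) e^(−a t).
C(12.2) = 3.1859 + (-3.1859)·e^(−0.17814·12.2) = 3.1859 + (-3.1859)·0.11380 = 2.8233 mg/L.

2.82 mg/L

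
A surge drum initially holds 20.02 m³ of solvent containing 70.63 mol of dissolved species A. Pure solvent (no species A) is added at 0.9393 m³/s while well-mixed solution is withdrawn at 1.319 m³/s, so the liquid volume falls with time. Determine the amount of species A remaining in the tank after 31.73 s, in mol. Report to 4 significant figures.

2.883 mol

Total volume: dV/dt = Q_in − Q_out = -0.379700 m³/s, so V(t) = 20.02 − 0.379700 t and V(31.73) = 7.97212 m³.
No species A enters, so dm/dt = −Q_out · (m/V).
Separate: dm/m = −Q_out dt/V(t) ⇒ ln(m/m₀) = −(Q_out/(Q_in−Q_out)) ln(V/V₀).
m = m₀ (V₀/V)^(Q_out/(Q_in−Q_out)) = 70.63 × (20.02/7.97212)^(-3.47380) = 2.88305 mol.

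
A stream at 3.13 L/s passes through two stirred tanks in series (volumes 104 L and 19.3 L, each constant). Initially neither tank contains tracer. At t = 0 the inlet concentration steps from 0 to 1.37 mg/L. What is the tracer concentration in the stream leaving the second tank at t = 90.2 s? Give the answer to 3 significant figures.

Species balance on tank i: dCᵢ/dt = (Cᵢ₋₁ − Cᵢ)/τᵢ with τᵢ = Vᵢ/Q.
τ₁ = 104/3.13 = 33.227 s; τ₂ = 19.3/3.13 = 6.1661 s.
Tank 1: C₁ = C_in(1 − e^(−t/τ₁)). Tank 2 (τ₁ ≠ τ₂): C₂ = C_in[1 − (τ₁ e^(−t/τ₁) − τ₂ e^(−t/τ₂))/(τ₁ − τ₂)].
At t = 90.2: e^(−t/τ₁) = 0.066227, e^(−t/τ₂) = 4.4362e-07.
C₂ = 1.37·[1 − (33.227·0.066227 − 6.1661·4.4362e-07)/(27.061)] = 1.37·0.91868 = 1.2586 mg/L.

1.26 mg/L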